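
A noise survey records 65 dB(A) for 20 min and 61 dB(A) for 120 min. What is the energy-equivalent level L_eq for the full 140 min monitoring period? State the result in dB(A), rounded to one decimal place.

61.8 dB(A)

L_eq = 10·log₁₀[(1/T)·Σ tᵢ·10^(Lᵢ/10)] with T = 140 min.
Σ tᵢ·10^(Lᵢ/10) = 20·10^(65/10) + 120·10^(61/10) = 2.143e+08.
L_eq = 10·log₁₀(2.143e+08/140) = 61.85 dB(A).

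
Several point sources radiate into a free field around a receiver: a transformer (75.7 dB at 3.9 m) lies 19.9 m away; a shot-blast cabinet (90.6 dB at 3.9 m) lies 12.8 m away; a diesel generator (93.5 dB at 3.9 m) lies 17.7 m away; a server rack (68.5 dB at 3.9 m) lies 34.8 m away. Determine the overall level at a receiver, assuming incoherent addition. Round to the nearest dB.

83 dB

Propagate each source to the receiver with L = L_ref − 20·log₁₀(r/r_ref), then add intensities.
transformer: 75.7 − 20·log₁₀(19.9/3.9) = 75.7 − 14.16 = 61.54 dB.
shot-blast cabinet: 90.6 − 20·log₁₀(12.8/3.9) = 90.6 − 10.32 = 80.28 dB.
diesel generator: 93.5 − 20·log₁₀(17.7/3.9) = 93.5 − 13.14 = 80.36 dB.
server rack: 68.5 − 20·log₁₀(34.8/3.9) = 68.5 − 19.01 = 49.49 dB.
Σ 10^(L/10) = 2.168e+08 → L_total = 10·log₁₀(2.168e+08) = 83.36 dB.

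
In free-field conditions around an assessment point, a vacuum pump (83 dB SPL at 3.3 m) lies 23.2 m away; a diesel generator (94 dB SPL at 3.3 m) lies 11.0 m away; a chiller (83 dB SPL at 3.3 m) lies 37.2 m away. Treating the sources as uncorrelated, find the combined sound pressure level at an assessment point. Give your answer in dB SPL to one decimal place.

83.6 dB SPL

First find each source's level at the receiver (point-source: −20·log₁₀(r/r_ref)), then combine on an intensity basis.
vacuum pump: 83 − 20·log₁₀(23.2/3.3) = 83 − 16.94 = 66.06 dB SPL.
diesel generator: 94 − 20·log₁₀(11.0/3.3) = 94 − 10.46 = 83.54 dB SPL.
chiller: 83 − 20·log₁₀(37.2/3.3) = 83 − 21.04 = 61.96 dB SPL.
Σ 10^(L/10) = 2.317e+08 → L_total = 10·log₁₀(2.317e+08) = 83.65 dB SPL.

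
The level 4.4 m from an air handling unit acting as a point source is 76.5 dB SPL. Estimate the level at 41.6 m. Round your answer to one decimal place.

57.0 dB SPL

Spherical spreading from a point source gives a 20·log₁₀(r₂/r₁) drop.
L₂ = 76.5 − 20·log₁₀(41.6/4.4) = 76.5 − 19.513 = 56.99 dB SPL.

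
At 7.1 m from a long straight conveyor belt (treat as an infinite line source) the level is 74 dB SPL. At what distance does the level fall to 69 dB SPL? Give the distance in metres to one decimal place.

22.5 m

Line-source spreading drops the level by 10·log₁₀(r₂/r₁); inverting, r₂/r₁ = 10^(ΔL/10).
r₂ = 7.1·10^((74−69)/10) = 7.1·10^(5.0/10) = 22.45 m.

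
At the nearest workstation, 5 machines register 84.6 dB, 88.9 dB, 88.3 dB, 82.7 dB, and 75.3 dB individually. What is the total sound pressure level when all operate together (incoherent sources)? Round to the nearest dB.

93 dB

Incoherent sources combine by intensity addition: L_total = 10·log₁₀(Σ 10^(L_i/10)).
Σ 10^(L/10) = 10^(84.6/10) + 10^(88.9/10) + 10^(88.3/10) + 10^(82.7/10) + 10^(75.3/10) = 1.961e+09.
L_total = 10·log₁₀(1.961e+09) = 92.92 dB.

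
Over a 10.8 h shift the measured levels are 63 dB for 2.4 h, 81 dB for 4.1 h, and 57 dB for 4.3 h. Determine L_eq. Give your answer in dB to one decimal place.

The energy average is taken in the linear domain: L_eq = 10·log₁₀[(Σ tᵢ·10^(Lᵢ/10))/T], T = 10.8 h.
Σ tᵢ·10^(Lᵢ/10) = 2.4·10^(63/10) + 4.1·10^(81/10) + 4.3·10^(57/10) = 5.231e+08.
L_eq = 10·log₁₀(5.231e+08/10.8) = 76.85 dB.

76.9 dB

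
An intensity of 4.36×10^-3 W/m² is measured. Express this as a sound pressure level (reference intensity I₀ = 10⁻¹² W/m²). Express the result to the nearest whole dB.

L = 10·log₁₀(I/I₀) = 10·log₁₀(4.36×10^-3/10⁻¹²) = 10·log₁₀(4.36×10^9).
L = 10·(0.6395 + 9) = 96.39 dB.

96 dB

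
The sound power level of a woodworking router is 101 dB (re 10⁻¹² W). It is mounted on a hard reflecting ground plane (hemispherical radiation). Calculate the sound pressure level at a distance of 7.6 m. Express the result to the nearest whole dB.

75 dB

L_p = L_w − 10·log₁₀(2π·r²) with r = 7.6 m.
2π·r² = 362.9 m², 10·log₁₀ of that is 25.598 dB.
L_p = 101 − 25.598 = 75.40 dB.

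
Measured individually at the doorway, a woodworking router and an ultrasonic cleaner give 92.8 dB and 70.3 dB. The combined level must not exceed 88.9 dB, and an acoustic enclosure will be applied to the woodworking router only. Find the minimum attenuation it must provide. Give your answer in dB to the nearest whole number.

4 dB

The untreated sources together contribute 10^(70.3/10) = 1.072e+07, i.e. 70.30 dB.
To meet 88.9 dB overall, the treated woodworking router may contribute at most 10^(88.9/10) − 1.072e+07 = 7.655e+08, i.e. 88.84 dB.
Required insertion loss = 92.8 − 88.84 = 3.96 dB.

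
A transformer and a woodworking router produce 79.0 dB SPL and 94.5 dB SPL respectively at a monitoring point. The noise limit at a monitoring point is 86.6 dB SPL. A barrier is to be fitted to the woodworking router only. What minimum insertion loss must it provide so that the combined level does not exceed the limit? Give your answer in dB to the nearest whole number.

The untreated sources together contribute 10^(79.0/10) = 7.943e+07, i.e. 79.00 dB SPL.
The limit corresponds to 10^(86.6/10) = 4.571e+08; subtracting the fixed part leaves 3.777e+08 for the woodworking router, i.e. 85.77 dB SPL.
So the woodworking router must be reduced from 94.5 to 85.77 dB SPL: IL = 8.73 dB.

9 dB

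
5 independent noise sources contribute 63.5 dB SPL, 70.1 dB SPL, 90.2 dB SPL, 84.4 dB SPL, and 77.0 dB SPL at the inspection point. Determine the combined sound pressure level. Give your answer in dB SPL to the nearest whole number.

For uncorrelated sources the intensities add, so convert each level to linear form, sum, and take 10·log₁₀ of the total.
Σ 10^(L/10) = 10^(63.5/10) + 10^(70.1/10) + 10^(90.2/10) + 10^(84.4/10) + 10^(77.0/10) = 1.385e+09.
L_total = 10·log₁₀(1.385e+09) = 91.41 dB SPL.

91 dB SPL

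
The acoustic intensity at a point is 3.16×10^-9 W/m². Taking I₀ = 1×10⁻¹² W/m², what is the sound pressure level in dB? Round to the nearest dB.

35 dB

Dividing by I₀ shifts the exponent by 12: I/I₀ = 3.16×10^3.
L = 10·(0.4997 + 3) = 35.00 dB.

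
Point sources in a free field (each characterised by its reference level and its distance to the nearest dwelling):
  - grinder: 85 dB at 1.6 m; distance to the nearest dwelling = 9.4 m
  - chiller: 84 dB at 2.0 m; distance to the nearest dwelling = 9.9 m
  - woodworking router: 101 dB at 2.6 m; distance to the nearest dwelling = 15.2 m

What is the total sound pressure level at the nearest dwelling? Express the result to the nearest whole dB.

86 dB

Propagate each source to the receiver with L = L_ref − 20·log₁₀(r/r_ref), then add intensities.
grinder: 85 − 20·log₁₀(9.4/1.6) = 85 − 15.38 = 69.62 dB.
chiller: 84 − 20·log₁₀(9.9/2.0) = 84 − 13.89 = 70.11 dB.
woodworking router: 101 − 20·log₁₀(15.2/2.6) = 101 − 15.34 = 85.66 dB.
Σ 10^(L/10) = 3.878e+08 → L_total = 10·log₁₀(3.878e+08) = 85.89 dB.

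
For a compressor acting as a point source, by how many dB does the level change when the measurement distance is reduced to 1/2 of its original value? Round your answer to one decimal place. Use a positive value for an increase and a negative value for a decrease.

+6.0 dB

A point source loses 6 dB per doubling of distance; generally ΔL = −20·log₁₀(r₂/r₁).
ΔL = −20·log₁₀(0.5) = +6.02 dB.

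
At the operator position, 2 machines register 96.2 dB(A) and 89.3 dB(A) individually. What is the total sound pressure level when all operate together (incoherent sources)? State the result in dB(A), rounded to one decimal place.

97.0 dB(A)

For uncorrelated sources the intensities add, so convert each level to linear form, sum, and take 10·log₁₀ of the total.
Σ 10^(L/10) = 10^(96.2/10) + 10^(89.3/10) = 5.020e+09.
L_total = 10·log₁₀(5.020e+09) = 97.01 dB(A).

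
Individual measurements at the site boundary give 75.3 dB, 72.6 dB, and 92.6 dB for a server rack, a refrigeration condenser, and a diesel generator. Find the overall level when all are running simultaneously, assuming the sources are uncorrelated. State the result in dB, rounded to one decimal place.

92.7 dB

For uncorrelated sources the intensities add, so convert each level to linear form, sum, and take 10·log₁₀ of the total.
Σ 10^(L/10) = 10^(75.3/10) + 10^(72.6/10) + 10^(92.6/10) = 1.872e+09.
L_total = 10·log₁₀(1.872e+09) = 92.72 dB.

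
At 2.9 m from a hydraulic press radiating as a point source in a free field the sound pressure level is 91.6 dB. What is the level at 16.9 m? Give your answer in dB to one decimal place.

Spherical spreading from a point source gives a 20·log₁₀(r₂/r₁) drop.
L₂ = 91.6 − 20·log₁₀(16.9/2.9) = 91.6 − 15.310 = 76.29 dB.

76.3 dB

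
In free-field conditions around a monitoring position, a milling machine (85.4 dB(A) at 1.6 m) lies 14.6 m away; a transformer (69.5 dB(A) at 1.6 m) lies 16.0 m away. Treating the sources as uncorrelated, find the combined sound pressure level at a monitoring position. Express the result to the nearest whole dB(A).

Apply inverse-square spreading to bring every level to the receiver, then sum 10^(L/10).
milling machine: 85.4 − 20·log₁₀(14.6/1.6) = 85.4 − 19.20 = 66.20 dB(A).
transformer: 69.5 − 20·log₁₀(16.0/1.6) = 69.5 − 20.00 = 49.50 dB(A).
Σ 10^(L/10) = 4.253e+06 → L_total = 10·log₁₀(4.253e+06) = 66.29 dB(A).

66 dB(A)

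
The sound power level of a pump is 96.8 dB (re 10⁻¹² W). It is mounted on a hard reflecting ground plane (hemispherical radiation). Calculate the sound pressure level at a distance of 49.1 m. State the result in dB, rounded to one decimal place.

55.0 dB

Free-field hemispherical radiation: L_p = L_w − 10·log₁₀(2π·r²), r = 49.1 m.
2π·r² = 1.515e+04 m², 10·log₁₀ of that is 41.803 dB.
L_p = 96.8 − 41.803 = 55.00 dB.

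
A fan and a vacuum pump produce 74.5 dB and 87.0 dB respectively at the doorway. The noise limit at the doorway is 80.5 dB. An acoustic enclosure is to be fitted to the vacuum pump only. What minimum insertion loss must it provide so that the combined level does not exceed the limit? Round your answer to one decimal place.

The untreated sources together contribute 10^(74.5/10) = 2.818e+07, i.e. 74.50 dB.
To meet 80.5 dB overall, the treated vacuum pump may contribute at most 10^(80.5/10) − 2.818e+07 = 8.402e+07, i.e. 79.24 dB.
So the vacuum pump must be reduced from 87.0 to 79.24 dB: IL = 7.76 dB.

7.8 dB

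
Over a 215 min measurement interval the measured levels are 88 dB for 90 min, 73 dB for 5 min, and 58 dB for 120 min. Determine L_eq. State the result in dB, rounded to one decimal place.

Weight each interval's intensity by its duration and average over T = 215 min:
Σ tᵢ·10^(Lᵢ/10) = 90·10^(88/10) + 5·10^(73/10) + 120·10^(58/10) = 5.696e+10.
L_eq = 10·log₁₀(5.696e+10/215) = 84.23 dB.

84.2 dB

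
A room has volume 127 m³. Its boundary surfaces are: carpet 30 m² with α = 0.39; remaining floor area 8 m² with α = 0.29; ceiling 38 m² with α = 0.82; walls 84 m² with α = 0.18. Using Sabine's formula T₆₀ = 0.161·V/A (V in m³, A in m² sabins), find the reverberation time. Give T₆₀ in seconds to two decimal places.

A = Σ Sᵢαᵢ = 30·0.39 + 8·0.29 + 38·0.82 + 84·0.18 = 60.30 m².
T₆₀ = 0.161 × 127 / 60.30 = 0.339 s.

0.34 s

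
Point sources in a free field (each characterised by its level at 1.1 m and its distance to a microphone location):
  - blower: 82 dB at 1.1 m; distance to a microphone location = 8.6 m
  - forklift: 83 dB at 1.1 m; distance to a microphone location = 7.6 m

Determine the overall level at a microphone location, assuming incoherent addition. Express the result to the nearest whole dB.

68 dB

Propagate each source to the receiver with L = L_ref − 20·log₁₀(r/r_ref), then add intensities.
blower: 82 − 20·log₁₀(8.6/1.1) = 82 − 17.86 = 64.14 dB.
forklift: 83 − 20·log₁₀(7.6/1.1) = 83 − 16.79 = 66.21 dB.
Σ 10^(L/10) = 6.773e+06 → L_total = 10·log₁₀(6.773e+06) = 68.31 dB.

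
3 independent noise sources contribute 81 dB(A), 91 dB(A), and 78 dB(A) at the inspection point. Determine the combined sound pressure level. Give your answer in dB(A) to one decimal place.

91.6 dB(A)

For uncorrelated sources the intensities add, so convert each level to linear form, sum, and take 10·log₁₀ of the total.
Σ 10^(L/10) = 10^(81/10) + 10^(91/10) + 10^(78/10) = 1.448e+09.
L_total = 10·log₁₀(1.448e+09) = 91.61 dB(A).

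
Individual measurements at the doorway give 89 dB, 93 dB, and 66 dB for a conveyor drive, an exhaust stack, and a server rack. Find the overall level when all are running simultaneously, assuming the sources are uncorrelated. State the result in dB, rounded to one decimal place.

94.5 dB

For uncorrelated sources the intensities add, so convert each level to linear form, sum, and take 10·log₁₀ of the total.
Σ 10^(L/10) = 10^(89/10) + 10^(93/10) + 10^(66/10) = 2.794e+09.
L_total = 10·log₁₀(2.794e+09) = 94.46 dB.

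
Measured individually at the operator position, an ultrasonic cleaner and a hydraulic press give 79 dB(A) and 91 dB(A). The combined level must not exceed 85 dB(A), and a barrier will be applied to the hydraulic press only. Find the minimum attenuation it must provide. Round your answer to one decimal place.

7.3 dB

The untreated sources together contribute 10^(79/10) = 7.943e+07, i.e. 79.00 dB(A).
To meet 85 dB(A) overall, the treated hydraulic press may contribute at most 10^(85/10) − 7.943e+07 = 2.368e+08, i.e. 83.74 dB(A).
So the hydraulic press must be reduced from 91 to 83.74 dB(A): IL = 7.26 dB.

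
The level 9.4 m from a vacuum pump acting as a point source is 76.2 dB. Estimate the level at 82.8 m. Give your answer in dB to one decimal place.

57.3 dB

Spherical spreading from a point source gives a 20·log₁₀(r₂/r₁) drop.
L₂ = 76.2 − 20·log₁₀(82.8/9.4) = 76.2 − 18.898 = 57.30 dB.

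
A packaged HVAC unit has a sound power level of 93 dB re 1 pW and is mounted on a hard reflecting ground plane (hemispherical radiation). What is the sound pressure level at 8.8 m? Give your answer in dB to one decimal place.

66.1 dB

The power spreads over a hemisphere of area 2π·r², so L_p = L_w − 10·log₁₀(2π·r²).
2π·r² = 486.6 m², 10·log₁₀ of that is 26.871 dB.
L_p = 93 − 26.871 = 66.13 dB.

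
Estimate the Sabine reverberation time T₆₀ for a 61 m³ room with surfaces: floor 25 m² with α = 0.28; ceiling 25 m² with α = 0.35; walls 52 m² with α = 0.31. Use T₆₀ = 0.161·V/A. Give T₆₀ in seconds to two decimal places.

0.31 s

Total absorption A = 25·0.28 + 25·0.35 + 52·0.31 = 31.87 m² sabins.
T₆₀ = 0.161·V/A = 0.161·61/31.87 = 0.308 s.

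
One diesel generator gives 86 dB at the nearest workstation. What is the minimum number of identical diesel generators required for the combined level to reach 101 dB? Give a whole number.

N identical sources give L₁ + 10·log₁₀ N, so require 10·log₁₀ N ≥ 101 − 86 = 15.0 dB.
N ≥ 10^(15.0/10) = 31.623, so N = 32.

32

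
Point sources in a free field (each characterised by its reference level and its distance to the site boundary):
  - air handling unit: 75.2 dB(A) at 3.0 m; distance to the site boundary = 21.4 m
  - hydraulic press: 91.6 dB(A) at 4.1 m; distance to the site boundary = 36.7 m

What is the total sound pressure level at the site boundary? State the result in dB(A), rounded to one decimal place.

72.7 dB(A)

Propagate each source to the receiver with L = L_ref − 20·log₁₀(r/r_ref), then add intensities.
air handling unit: 75.2 − 20·log₁₀(21.4/3.0) = 75.2 − 17.07 = 58.13 dB(A).
hydraulic press: 91.6 − 20·log₁₀(36.7/4.1) = 91.6 − 19.04 = 72.56 dB(A).
Σ 10^(L/10) = 1.869e+07 → L_total = 10·log₁₀(1.869e+07) = 72.72 dB(A).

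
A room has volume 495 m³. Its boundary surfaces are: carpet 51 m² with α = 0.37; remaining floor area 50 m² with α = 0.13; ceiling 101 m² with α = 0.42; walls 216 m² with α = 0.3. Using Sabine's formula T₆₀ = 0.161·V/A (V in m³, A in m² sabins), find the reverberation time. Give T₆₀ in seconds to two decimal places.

Total absorption A = 51·0.37 + 50·0.13 + 101·0.42 + 216·0.3 = 132.59 m² sabins.
T₆₀ = 0.161 × 495 / 132.59 = 0.601 s.

0.60 s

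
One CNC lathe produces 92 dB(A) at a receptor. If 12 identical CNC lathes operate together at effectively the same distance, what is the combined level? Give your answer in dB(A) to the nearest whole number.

With 12 equal, uncorrelated contributions the intensity is 12× that of one unit, giving a rise of 10·log₁₀ 12.
L_total = 92 + 10·log₁₀(12) = 92 + 10.792 = 102.79 dB(A).

103 dB(A)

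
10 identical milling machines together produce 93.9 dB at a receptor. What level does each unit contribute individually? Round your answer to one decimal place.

83.9 dB

Dividing the total intensity by 10 lowers the level by 10·log₁₀ 10 = 10.000 dB: L₁ = 93.9 − 10.000.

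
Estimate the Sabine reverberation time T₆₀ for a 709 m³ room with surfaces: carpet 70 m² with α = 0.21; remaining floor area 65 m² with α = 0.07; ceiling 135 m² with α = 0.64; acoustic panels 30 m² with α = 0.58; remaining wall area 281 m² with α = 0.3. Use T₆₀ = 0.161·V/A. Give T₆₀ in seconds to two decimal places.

A = Σ Sᵢαᵢ = 70·0.21 + 65·0.07 + 135·0.64 + 30·0.58 + 281·0.3 = 207.35 m².
T₆₀ = 0.161 × 709 / 207.35 = 0.551 s.

0.55 s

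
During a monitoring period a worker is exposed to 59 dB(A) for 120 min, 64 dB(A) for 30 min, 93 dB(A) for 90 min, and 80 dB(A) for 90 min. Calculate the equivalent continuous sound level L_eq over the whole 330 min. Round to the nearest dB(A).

L_eq = 10·log₁₀[(1/T)·Σ tᵢ·10^(Lᵢ/10)] with T = 330 min.
Σ tᵢ·10^(Lᵢ/10) = 120·10^(59/10) + 30·10^(64/10) + 90·10^(93/10) + 90·10^(80/10) = 1.887e+11.
L_eq = 10·log₁₀(1.887e+11/330) = 87.57 dB(A).

88 dB(A)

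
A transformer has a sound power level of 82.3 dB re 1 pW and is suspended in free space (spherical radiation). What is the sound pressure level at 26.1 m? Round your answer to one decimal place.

Free-field spherical radiation: L_p = L_w − 10·log₁₀(4π·r²), r = 26.1 m.
4π·r² = 8560 m², 10·log₁₀ of that is 39.325 dB.
L_p = 82.3 − 39.325 = 42.98 dB.

43.0 dB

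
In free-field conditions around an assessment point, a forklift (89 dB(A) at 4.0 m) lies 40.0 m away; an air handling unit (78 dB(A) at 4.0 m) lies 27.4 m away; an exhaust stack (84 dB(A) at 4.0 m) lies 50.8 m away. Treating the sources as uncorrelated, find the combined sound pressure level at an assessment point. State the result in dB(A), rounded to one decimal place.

70.4 dB(A)

First find each source's level at the receiver (point-source: −20·log₁₀(r/r_ref)), then combine on an intensity basis.
forklift: 89 − 20·log₁₀(40.0/4.0) = 89 − 20.00 = 69.00 dB(A).
air handling unit: 78 − 20·log₁₀(27.4/4.0) = 78 − 16.71 = 61.29 dB(A).
exhaust stack: 84 − 20·log₁₀(50.8/4.0) = 84 − 22.08 = 61.92 dB(A).
Σ 10^(L/10) = 1.085e+07 → L_total = 10·log₁₀(1.085e+07) = 70.35 dB(A).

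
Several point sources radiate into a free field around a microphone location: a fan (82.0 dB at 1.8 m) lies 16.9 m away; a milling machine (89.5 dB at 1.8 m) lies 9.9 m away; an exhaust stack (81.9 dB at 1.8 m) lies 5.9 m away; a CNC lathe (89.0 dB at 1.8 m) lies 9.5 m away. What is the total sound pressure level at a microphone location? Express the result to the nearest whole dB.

First find each source's level at the receiver (point-source: −20·log₁₀(r/r_ref)), then combine on an intensity basis.
fan: 82.0 − 20·log₁₀(16.9/1.8) = 82.0 − 19.45 = 62.55 dB.
milling machine: 89.5 − 20·log₁₀(9.9/1.8) = 89.5 − 14.81 = 74.69 dB.
exhaust stack: 81.9 − 20·log₁₀(5.9/1.8) = 81.9 − 10.31 = 71.59 dB.
CNC lathe: 89.0 − 20·log₁₀(9.5/1.8) = 89.0 − 14.45 = 74.55 dB.
Σ 10^(L/10) = 7.419e+07 → L_total = 10·log₁₀(7.419e+07) = 78.70 dB.

79 dB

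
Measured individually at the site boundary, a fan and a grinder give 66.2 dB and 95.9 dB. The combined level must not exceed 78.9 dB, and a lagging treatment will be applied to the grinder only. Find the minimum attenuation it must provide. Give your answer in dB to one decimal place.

17.2 dB

Everything except the grinder sums to 10^(66.2/10) = 4.169e+06 in linear terms, 66.20 dB.
To meet 78.9 dB overall, the treated grinder may contribute at most 10^(78.9/10) − 4.169e+06 = 7.346e+07, i.e. 78.66 dB.
So the grinder must be reduced from 95.9 to 78.66 dB: IL = 17.24 dB.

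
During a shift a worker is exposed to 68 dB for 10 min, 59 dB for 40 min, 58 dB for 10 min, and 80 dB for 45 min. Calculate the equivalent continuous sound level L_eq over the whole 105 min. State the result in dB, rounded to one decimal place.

76.4 dB

The energy average is taken in the linear domain: L_eq = 10·log₁₀[(Σ tᵢ·10^(Lᵢ/10))/T], T = 105 min.
Σ tᵢ·10^(Lᵢ/10) = 10·10^(68/10) + 40·10^(59/10) + 10·10^(58/10) + 45·10^(80/10) = 4.601e+09.
L_eq = 10·log₁₀(4.601e+09/105) = 76.42 dB.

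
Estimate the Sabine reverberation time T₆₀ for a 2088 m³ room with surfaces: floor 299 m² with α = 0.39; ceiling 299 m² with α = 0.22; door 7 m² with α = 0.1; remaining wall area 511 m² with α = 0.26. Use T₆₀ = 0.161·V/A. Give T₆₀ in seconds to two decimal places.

A = Σ Sᵢαᵢ = 299·0.39 + 299·0.22 + 7·0.1 + 511·0.26 = 315.95 m².
T₆₀ = 0.161·V/A = 0.161·2088/315.95 = 1.064 s.

1.06 s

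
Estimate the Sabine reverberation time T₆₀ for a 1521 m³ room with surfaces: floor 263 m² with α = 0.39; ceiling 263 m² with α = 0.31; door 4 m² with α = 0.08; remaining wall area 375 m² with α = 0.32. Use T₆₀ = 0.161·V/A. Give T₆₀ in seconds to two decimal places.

0.80 s

A = Σ Sᵢαᵢ = 263·0.39 + 263·0.31 + 4·0.08 + 375·0.32 = 304.42 m².
T₆₀ = 0.161 × 1521 / 304.42 = 0.804 s.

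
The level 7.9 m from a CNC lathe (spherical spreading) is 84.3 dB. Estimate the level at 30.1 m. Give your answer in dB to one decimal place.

72.7 dB

Spherical spreading from a point source gives a 20·log₁₀(r₂/r₁) drop.
L₂ = 84.3 − 20·log₁₀(30.1/7.9) = 84.3 − 11.619 = 72.68 dB.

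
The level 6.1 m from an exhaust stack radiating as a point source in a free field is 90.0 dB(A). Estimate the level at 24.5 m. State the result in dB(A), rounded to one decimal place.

For a point source, L₂ = L₁ − 20·log₁₀(r₂/r₁).
L₂ = 90.0 − 20·log₁₀(24.5/6.1) = 90.0 − 12.077 = 77.92 dB(A).

77.9 dB(A)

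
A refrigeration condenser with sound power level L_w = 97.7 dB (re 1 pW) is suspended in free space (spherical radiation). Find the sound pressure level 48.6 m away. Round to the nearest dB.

53 dB

Free-field spherical radiation: L_p = L_w − 10·log₁₀(4π·r²), r = 48.6 m.
4π·r² = 2.968e+04 m², 10·log₁₀ of that is 44.725 dB.
L_p = 97.7 − 44.725 = 52.98 dB.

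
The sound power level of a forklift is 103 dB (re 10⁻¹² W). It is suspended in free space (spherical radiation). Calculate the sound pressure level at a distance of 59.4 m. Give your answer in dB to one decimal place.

Free-field spherical radiation: L_p = L_w − 10·log₁₀(4π·r²), r = 59.4 m.
4π·r² = 4.434e+04 m², 10·log₁₀ of that is 46.468 dB.
L_p = 103 − 46.468 = 56.53 dB.

56.5 dB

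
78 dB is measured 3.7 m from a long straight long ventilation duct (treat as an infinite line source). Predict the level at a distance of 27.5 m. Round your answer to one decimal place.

Line-source attenuation: ΔL = 10·log₁₀(r₂/r₁) = 10·log₁₀(27.5/3.7) = 8.711 dB.
L₂ = 78 − 10·log₁₀(27.5/3.7) = 78 − 8.711 = 69.29 dB.

69.3 dB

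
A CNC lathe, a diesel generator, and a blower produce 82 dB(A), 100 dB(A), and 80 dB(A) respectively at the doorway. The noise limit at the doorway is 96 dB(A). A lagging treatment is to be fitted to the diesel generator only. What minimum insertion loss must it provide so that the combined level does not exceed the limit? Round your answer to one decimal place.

Fixed contribution from the other sources: Σ 10^(L/10) = 10^(82/10) + 10^(80/10) = 2.585e+08 (84.12 dB(A)).
To meet 96 dB(A) overall, the treated diesel generator may contribute at most 10^(96/10) − 2.585e+08 = 3.723e+09, i.e. 95.71 dB(A).
Required insertion loss = 100 − 95.71 = 4.29 dB.

4.3 dB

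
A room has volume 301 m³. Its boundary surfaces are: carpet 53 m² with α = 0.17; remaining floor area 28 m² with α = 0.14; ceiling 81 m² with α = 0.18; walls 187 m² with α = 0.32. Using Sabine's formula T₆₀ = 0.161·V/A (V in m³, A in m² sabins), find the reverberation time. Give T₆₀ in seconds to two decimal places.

Total absorption A = 53·0.17 + 28·0.14 + 81·0.18 + 187·0.32 = 87.35 m² sabins.
T₆₀ = 0.161 × 301 / 87.35 = 0.555 s.

0.55 s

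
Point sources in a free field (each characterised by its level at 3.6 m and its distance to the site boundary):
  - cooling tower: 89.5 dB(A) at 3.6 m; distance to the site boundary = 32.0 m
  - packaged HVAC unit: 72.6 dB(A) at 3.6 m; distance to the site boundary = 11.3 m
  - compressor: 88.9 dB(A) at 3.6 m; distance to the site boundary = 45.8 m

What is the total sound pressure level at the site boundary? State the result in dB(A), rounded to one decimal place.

72.5 dB(A)

Propagate each source to the receiver with L = L_ref − 20·log₁₀(r/r_ref), then add intensities.
cooling tower: 89.5 − 20·log₁₀(32.0/3.6) = 89.5 − 18.98 = 70.52 dB(A).
packaged HVAC unit: 72.6 − 20·log₁₀(11.3/3.6) = 72.6 − 9.94 = 62.66 dB(A).
compressor: 88.9 − 20·log₁₀(45.8/3.6) = 88.9 − 22.09 = 66.81 dB(A).
Σ 10^(L/10) = 1.792e+07 → L_total = 10·log₁₀(1.792e+07) = 72.53 dB(A).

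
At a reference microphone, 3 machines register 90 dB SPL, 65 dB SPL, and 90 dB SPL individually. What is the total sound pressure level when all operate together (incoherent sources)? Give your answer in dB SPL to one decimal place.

93.0 dB SPL

For uncorrelated sources the intensities add, so convert each level to linear form, sum, and take 10·log₁₀ of the total.
Σ 10^(L/10) = 10^(90/10) + 10^(65/10) + 10^(90/10) = 2.003e+09.
L_total = 10·log₁₀(2.003e+09) = 93.02 dB SPL.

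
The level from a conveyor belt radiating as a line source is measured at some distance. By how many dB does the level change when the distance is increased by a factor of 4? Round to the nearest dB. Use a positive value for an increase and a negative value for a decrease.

-6 dB

Line-source spreading: ΔL = −10·log₁₀(r₂/r₁).
ΔL = −10·log₁₀(4) = -6.02 dB.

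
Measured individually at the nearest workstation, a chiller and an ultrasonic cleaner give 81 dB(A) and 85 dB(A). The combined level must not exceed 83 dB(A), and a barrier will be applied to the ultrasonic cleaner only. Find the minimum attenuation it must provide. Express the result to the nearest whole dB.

6 dB

Everything except the ultrasonic cleaner sums to 10^(81/10) = 1.259e+08 in linear terms, 81.00 dB(A).
To meet 83 dB(A) overall, the treated ultrasonic cleaner may contribute at most 10^(83/10) − 1.259e+08 = 7.363e+07, i.e. 78.67 dB(A).
So the ultrasonic cleaner must be reduced from 85 to 78.67 dB(A): IL = 6.33 dB.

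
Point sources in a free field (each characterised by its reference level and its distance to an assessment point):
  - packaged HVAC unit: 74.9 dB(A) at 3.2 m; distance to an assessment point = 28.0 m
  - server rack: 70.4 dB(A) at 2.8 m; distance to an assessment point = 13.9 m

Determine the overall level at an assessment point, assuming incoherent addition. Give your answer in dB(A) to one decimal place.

59.3 dB(A)

Apply inverse-square spreading to bring every level to the receiver, then sum 10^(L/10).
packaged HVAC unit: 74.9 − 20·log₁₀(28.0/3.2) = 74.9 − 18.84 = 56.06 dB(A).
server rack: 70.4 − 20·log₁₀(13.9/2.8) = 70.4 − 13.92 = 56.48 dB(A).
Σ 10^(L/10) = 8.486e+05 → L_total = 10·log₁₀(8.486e+05) = 59.29 dB(A).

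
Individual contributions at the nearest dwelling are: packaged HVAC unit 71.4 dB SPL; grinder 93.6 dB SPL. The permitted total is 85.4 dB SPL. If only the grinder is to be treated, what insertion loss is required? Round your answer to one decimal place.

8.4 dB

Fixed contribution from the other source: Σ 10^(L/10) = 10^(71.4/10) = 1.380e+07 (71.40 dB SPL).
The limit corresponds to 10^(85.4/10) = 3.467e+08; subtracting the fixed part leaves 3.329e+08 for the grinder, i.e. 85.22 dB SPL.
So the grinder must be reduced from 93.6 to 85.22 dB SPL: IL = 8.38 dB.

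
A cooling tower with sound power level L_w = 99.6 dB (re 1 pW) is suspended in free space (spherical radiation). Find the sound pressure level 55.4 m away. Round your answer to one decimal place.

53.7 dB

L_p = L_w − 10·log₁₀(4π·r²) with r = 55.4 m.
4π·r² = 3.857e+04 m², 10·log₁₀ of that is 45.862 dB.
L_p = 99.6 − 45.862 = 53.74 dB.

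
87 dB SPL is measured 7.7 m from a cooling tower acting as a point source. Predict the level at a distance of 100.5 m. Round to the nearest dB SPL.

Point-source attenuation: ΔL = 20·log₁₀(r₂/r₁) = 20·log₁₀(100.5/7.7) = 22.314 dB.
L₂ = 87 − 20·log₁₀(100.5/7.7) = 87 − 22.314 = 64.69 dB SPL.

65 dB SPL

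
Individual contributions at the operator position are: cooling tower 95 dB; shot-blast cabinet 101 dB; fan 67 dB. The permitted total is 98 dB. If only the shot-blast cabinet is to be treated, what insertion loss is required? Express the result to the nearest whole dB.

6 dB

Everything except the shot-blast cabinet sums to 10^(95/10) + 10^(67/10) = 3.167e+09 in linear terms, 95.01 dB.
The limit corresponds to 10^(98/10) = 6.310e+09; subtracting the fixed part leaves 3.142e+09 for the shot-blast cabinet, i.e. 94.97 dB.
So the shot-blast cabinet must be reduced from 101 to 94.97 dB: IL = 6.03 dB.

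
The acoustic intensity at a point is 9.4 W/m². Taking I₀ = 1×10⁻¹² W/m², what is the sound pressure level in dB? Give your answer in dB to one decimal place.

129.7 dB

L = 10·log₁₀(I/I₀) = 10·log₁₀(9.4/10⁻¹²) = 10·log₁₀(9.4×10^12).
L = 10·(0.9731 + 12) = 129.73 dB.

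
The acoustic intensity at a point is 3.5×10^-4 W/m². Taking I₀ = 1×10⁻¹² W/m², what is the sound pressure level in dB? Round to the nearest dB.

85 dB

L = 10·log₁₀(I/I₀) = 10·log₁₀(3.5×10^-4/10⁻¹²) = 10·log₁₀(3.5×10^8).
L = 10·(0.5441 + 8) = 85.44 dB.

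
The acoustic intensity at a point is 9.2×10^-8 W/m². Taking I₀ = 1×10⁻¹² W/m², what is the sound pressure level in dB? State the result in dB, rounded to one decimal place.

I/I₀ = 9.2×10^-8/10⁻¹² = 9.2×10^4, and L = 10·log₁₀(I/I₀).
L = 10·(0.9638 + 4) = 49.64 dB.

49.6 dB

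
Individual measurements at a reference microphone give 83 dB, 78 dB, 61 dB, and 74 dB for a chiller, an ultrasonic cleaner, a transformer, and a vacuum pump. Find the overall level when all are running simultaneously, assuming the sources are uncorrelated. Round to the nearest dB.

Incoherent sources combine by intensity addition: L_total = 10·log₁₀(Σ 10^(L_i/10)).
Σ 10^(L/10) = 10^(83/10) + 10^(78/10) + 10^(61/10) + 10^(74/10) = 2.890e+08.
L_total = 10·log₁₀(2.890e+08) = 84.61 dB.

85 dB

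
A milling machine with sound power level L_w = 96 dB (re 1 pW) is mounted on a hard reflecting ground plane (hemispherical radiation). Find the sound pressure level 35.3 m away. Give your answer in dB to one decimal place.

Free-field hemispherical radiation: L_p = L_w − 10·log₁₀(2π·r²), r = 35.3 m.
2π·r² = 7829 m², 10·log₁₀ of that is 38.937 dB.
L_p = 96 − 38.937 = 57.06 dB.

57.1 dB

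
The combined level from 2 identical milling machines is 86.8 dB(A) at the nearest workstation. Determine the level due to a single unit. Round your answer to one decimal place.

Dividing the total intensity by 2 lowers the level by 10·log₁₀ 2 = 3.010 dB: L₁ = 86.8 − 3.010.

83.8 dB(A)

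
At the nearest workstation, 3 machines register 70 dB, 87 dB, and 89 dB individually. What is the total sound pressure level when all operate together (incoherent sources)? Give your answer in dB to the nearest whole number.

Incoherent sources combine by intensity addition: L_total = 10·log₁₀(Σ 10^(L_i/10)).
Σ 10^(L/10) = 10^(70/10) + 10^(87/10) + 10^(89/10) = 1.306e+09.
L_total = 10·log₁₀(1.306e+09) = 91.16 dB.

91 dB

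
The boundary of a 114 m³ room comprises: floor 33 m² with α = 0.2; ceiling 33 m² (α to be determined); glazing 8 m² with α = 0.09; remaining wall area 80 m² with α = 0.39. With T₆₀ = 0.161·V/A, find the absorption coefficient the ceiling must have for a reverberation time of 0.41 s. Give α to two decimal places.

0.19

From T₆₀ = 0.161·V/A, the target T₆₀ = 0.41 s needs A = 0.161·114/0.41 = 44.77 m².
Absorption from the other surfaces = 33·0.2 + 8·0.09 + 80·0.39 = 38.52 m², so the ceiling must supply 6.25 m² over 33 m².
α = 6.25/33 = 0.189.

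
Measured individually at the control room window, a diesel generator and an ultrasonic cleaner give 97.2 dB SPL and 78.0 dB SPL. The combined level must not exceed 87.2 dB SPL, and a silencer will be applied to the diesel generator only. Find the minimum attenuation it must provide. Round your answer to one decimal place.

Everything except the diesel generator sums to 10^(78.0/10) = 6.310e+07 in linear terms, 78.00 dB SPL.
To meet 87.2 dB SPL overall, the treated diesel generator may contribute at most 10^(87.2/10) − 6.310e+07 = 4.617e+08, i.e. 86.64 dB SPL.
Required insertion loss = 97.2 − 86.64 = 10.56 dB.

10.6 dB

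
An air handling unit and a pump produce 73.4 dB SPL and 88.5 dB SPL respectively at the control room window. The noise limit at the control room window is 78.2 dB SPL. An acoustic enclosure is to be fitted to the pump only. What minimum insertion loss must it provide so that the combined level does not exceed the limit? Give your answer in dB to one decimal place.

Fixed contribution from the other source: Σ 10^(L/10) = 10^(73.4/10) = 2.188e+07 (73.40 dB SPL).
To meet 78.2 dB SPL overall, the treated pump may contribute at most 10^(78.2/10) − 2.188e+07 = 4.419e+07, i.e. 76.45 dB SPL.
Required insertion loss = 88.5 − 76.45 = 12.05 dB.

12.0 dB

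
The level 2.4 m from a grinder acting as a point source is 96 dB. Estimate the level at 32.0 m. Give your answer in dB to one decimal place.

73.5 dB

For a point source, L₂ = L₁ − 20·log₁₀(r₂/r₁).
L₂ = 96 − 20·log₁₀(32.0/2.4) = 96 − 22.499 = 73.50 dB.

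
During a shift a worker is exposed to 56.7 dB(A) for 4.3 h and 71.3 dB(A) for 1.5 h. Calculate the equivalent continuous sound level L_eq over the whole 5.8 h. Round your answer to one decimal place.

L_eq = 10·log₁₀[(1/T)·Σ tᵢ·10^(Lᵢ/10)] with T = 5.8 h.
Σ tᵢ·10^(Lᵢ/10) = 4.3·10^(56.7/10) + 1.5·10^(71.3/10) = 2.225e+07.
L_eq = 10·log₁₀(2.225e+07/5.8) = 65.84 dB(A).

65.8 dB(A)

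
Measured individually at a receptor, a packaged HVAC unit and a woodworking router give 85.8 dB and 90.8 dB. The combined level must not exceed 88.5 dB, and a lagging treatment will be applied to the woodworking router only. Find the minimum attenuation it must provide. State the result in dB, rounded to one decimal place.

The untreated sources together contribute 10^(85.8/10) = 3.802e+08, i.e. 85.80 dB.
To meet 88.5 dB overall, the treated woodworking router may contribute at most 10^(88.5/10) − 3.802e+08 = 3.278e+08, i.e. 85.16 dB.
Required insertion loss = 90.8 − 85.16 = 5.64 dB.

5.6 dB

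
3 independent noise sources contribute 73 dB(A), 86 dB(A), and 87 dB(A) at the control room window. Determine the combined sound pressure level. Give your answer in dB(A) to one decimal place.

89.6 dB(A)

Incoherent sources combine by intensity addition: L_total = 10·log₁₀(Σ 10^(L_i/10)).
Σ 10^(L/10) = 10^(73/10) + 10^(86/10) + 10^(87/10) = 9.192e+08.
L_total = 10·log₁₀(9.192e+08) = 89.63 dB(A).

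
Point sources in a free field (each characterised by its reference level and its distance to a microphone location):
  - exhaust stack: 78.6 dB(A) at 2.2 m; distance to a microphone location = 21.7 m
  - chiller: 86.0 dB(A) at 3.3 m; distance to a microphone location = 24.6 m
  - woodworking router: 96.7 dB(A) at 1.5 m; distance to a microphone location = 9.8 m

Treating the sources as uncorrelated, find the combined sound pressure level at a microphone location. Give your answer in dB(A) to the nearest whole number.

First find each source's level at the receiver (point-source: −20·log₁₀(r/r_ref)), then combine on an intensity basis.
exhaust stack: 78.6 − 20·log₁₀(21.7/2.2) = 78.6 − 19.88 = 58.72 dB(A).
chiller: 86.0 − 20·log₁₀(24.6/3.3) = 86.0 − 17.45 = 68.55 dB(A).
woodworking router: 96.7 − 20·log₁₀(9.8/1.5) = 96.7 − 16.30 = 80.40 dB(A).
Σ 10^(L/10) = 1.175e+08 → L_total = 10·log₁₀(1.175e+08) = 80.70 dB(A).

81 dB(A)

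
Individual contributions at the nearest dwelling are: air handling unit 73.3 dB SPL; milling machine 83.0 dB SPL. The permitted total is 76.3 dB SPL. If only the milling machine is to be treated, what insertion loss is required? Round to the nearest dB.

The untreated sources together contribute 10^(73.3/10) = 2.138e+07, i.e. 73.30 dB SPL.
The limit corresponds to 10^(76.3/10) = 4.266e+07; subtracting the fixed part leaves 2.128e+07 for the milling machine, i.e. 73.28 dB SPL.
Required insertion loss = 83.0 − 73.28 = 9.72 dB.

10 dB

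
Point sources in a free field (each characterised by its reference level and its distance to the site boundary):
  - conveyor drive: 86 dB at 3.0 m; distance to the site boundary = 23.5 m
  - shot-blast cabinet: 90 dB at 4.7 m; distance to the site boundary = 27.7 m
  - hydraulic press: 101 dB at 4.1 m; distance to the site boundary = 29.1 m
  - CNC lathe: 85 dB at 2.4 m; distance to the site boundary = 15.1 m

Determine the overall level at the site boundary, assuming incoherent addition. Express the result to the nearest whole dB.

85 dB

Propagate each source to the receiver with L = L_ref − 20·log₁₀(r/r_ref), then add intensities.
conveyor drive: 86 − 20·log₁₀(23.5/3.0) = 86 − 17.88 = 68.12 dB.
shot-blast cabinet: 90 − 20·log₁₀(27.7/4.7) = 90 − 15.41 = 74.59 dB.
hydraulic press: 101 − 20·log₁₀(29.1/4.1) = 101 − 17.02 = 83.98 dB.
CNC lathe: 85 − 20·log₁₀(15.1/2.4) = 85 − 15.98 = 69.02 dB.
Σ 10^(L/10) = 2.932e+08 → L_total = 10·log₁₀(2.932e+08) = 84.67 dB.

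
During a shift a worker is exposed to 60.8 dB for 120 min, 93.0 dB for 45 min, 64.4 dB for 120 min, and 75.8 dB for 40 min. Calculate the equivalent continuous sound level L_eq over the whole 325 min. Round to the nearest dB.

85 dB

Weight each interval's intensity by its duration and average over T = 325 min:
Σ tᵢ·10^(Lᵢ/10) = 120·10^(60.8/10) + 45·10^(93.0/10) + 120·10^(64.4/10) + 40·10^(75.8/10) = 9.178e+10.
L_eq = 10·log₁₀(9.178e+10/325) = 84.51 dB.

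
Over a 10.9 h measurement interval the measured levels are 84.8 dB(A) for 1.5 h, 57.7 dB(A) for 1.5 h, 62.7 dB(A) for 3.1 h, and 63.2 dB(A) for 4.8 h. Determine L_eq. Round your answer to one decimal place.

76.3 dB(A)

The energy average is taken in the linear domain: L_eq = 10·log₁₀[(Σ tᵢ·10^(Lᵢ/10))/T], T = 10.9 h.
Σ tᵢ·10^(Lᵢ/10) = 1.5·10^(84.8/10) + 1.5·10^(57.7/10) + 3.1·10^(62.7/10) + 4.8·10^(63.2/10) = 4.697e+08.
L_eq = 10·log₁₀(4.697e+08/10.9) = 76.34 dB(A).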